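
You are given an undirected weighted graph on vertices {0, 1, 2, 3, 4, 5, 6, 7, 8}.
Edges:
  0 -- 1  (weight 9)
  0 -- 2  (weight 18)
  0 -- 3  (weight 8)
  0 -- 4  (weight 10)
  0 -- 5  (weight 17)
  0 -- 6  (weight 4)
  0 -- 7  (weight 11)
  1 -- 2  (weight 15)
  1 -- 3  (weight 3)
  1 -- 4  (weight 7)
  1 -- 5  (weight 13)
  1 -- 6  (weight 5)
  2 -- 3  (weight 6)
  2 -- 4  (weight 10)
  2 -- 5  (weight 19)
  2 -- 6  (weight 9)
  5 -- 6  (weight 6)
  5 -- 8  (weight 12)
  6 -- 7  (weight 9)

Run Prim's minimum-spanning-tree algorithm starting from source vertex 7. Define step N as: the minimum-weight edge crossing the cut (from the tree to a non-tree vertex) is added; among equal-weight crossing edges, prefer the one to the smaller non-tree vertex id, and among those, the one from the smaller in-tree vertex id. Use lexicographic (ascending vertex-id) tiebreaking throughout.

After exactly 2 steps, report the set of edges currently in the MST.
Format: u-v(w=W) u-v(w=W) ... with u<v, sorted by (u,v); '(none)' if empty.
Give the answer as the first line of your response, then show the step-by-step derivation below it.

0-6(w=4) 6-7(w=9)

step 1: add edge 6-7 (w=9); MST = {6-7(w=9)}
step 2: add edge 0-6 (w=4); MST = {0-6(w=4) 6-7(w=9)}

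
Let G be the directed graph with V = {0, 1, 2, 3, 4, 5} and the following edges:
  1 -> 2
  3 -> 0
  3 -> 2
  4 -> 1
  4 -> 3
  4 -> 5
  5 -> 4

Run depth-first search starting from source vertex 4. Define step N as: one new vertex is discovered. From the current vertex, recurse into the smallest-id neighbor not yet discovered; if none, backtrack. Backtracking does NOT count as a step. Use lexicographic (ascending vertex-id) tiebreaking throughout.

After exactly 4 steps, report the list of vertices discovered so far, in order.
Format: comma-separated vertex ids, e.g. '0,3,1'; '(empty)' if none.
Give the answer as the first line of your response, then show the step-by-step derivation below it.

4,1,2,3

step 1: discover 4; path=4; order=4
step 2: discover 1; path=4>1; order=4,1
step 3: discover 2; path=4>1>2; order=4,1,2
step 4: discover 3; path=4>3; order=4,1,2,3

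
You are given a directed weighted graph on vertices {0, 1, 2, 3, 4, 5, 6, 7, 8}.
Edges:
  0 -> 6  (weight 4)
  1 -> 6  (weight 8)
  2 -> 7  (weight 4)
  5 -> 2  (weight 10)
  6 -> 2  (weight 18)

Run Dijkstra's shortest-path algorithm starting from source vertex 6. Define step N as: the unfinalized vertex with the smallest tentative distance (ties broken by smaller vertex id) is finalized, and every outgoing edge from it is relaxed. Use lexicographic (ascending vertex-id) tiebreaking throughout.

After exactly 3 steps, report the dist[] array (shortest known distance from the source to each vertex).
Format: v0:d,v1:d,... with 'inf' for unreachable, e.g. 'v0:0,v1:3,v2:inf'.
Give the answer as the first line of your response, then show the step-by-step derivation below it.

v0:inf,v1:inf,v2:18,v3:inf,v4:inf,v5:inf,v6:0,v7:22,v8:inf

step 1: dist = v0:inf,v1:inf,v2:18,v3:inf,v4:inf,v5:inf,v6:0,v7:inf,v8:inf
step 2: dist = v0:inf,v1:inf,v2:18,v3:inf,v4:inf,v5:inf,v6:0,v7:22,v8:inf
step 3: dist = v0:inf,v1:inf,v2:18,v3:inf,v4:inf,v5:inf,v6:0,v7:22,v8:inf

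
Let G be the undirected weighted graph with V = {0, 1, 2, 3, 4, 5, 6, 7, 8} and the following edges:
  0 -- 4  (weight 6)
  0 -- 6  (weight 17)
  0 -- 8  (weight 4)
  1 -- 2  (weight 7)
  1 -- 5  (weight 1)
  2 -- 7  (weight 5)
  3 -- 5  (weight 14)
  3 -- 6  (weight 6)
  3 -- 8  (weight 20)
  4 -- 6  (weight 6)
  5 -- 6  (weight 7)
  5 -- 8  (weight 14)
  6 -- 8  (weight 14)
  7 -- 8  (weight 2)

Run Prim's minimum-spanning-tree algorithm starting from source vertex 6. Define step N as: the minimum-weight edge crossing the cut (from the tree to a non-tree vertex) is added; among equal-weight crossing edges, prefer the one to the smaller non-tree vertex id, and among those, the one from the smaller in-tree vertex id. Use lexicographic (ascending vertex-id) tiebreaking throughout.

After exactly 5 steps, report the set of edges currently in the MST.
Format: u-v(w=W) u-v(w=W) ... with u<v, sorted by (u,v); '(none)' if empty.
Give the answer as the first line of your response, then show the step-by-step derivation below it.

0-4(w=6) 0-8(w=4) 3-6(w=6) 4-6(w=6) 7-8(w=2)

step 1: add edge 3-6 (w=6); MST = {3-6(w=6)}
step 2: add edge 4-6 (w=6); MST = {3-6(w=6) 4-6(w=6)}
step 3: add edge 0-4 (w=6); MST = {0-4(w=6) 3-6(w=6) 4-6(w=6)}
step 4: add edge 0-8 (w=4); MST = {0-4(w=6) 0-8(w=4) 3-6(w=6) 4-6(w=6)}
step 5: add edge 7-8 (w=2); MST = {0-4(w=6) 0-8(w=4) 3-6(w=6) 4-6(w=6) 7-8(w=2)}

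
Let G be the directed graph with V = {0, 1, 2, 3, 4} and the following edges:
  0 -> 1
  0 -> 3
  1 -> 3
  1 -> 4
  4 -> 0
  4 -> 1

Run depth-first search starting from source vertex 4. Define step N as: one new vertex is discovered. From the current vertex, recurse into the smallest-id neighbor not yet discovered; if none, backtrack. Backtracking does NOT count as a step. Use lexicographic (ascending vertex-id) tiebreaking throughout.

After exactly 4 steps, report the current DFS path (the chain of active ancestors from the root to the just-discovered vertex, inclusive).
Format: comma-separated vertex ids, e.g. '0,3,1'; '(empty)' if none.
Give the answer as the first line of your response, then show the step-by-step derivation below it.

4,0,1,3

step 1: discover 4; path=4; order=4
step 2: discover 0; path=4>0; order=4,0
step 3: discover 1; path=4>0>1; order=4,0,1
step 4: discover 3; path=4>0>1>3; order=4,0,1,3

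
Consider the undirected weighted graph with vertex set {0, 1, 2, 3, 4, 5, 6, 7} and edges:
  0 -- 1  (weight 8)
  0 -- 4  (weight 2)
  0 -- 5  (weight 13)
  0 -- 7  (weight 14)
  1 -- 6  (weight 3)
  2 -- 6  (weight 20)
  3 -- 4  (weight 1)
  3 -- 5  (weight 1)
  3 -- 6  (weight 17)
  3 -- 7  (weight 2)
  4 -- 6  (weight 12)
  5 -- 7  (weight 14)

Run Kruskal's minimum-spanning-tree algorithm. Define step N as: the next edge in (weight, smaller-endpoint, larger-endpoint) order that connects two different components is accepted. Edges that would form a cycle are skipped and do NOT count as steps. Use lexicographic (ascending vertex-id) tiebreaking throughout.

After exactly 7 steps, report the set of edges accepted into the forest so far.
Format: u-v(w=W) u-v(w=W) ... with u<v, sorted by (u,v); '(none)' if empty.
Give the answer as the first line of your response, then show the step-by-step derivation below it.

0-1(w=8) 0-4(w=2) 1-6(w=3) 2-6(w=20) 3-4(w=1) 3-5(w=1) 3-7(w=2)

step 1: add edge 3-4 (w=1); MST = {3-4(w=1)}
step 2: add edge 3-5 (w=1); MST = {3-4(w=1) 3-5(w=1)}
step 3: add edge 0-4 (w=2); MST = {0-4(w=2) 3-4(w=1) 3-5(w=1)}
step 4: add edge 3-7 (w=2); MST = {0-4(w=2) 3-4(w=1) 3-5(w=1) 3-7(w=2)}
step 5: add edge 1-6 (w=3); MST = {0-4(w=2) 1-6(w=3) 3-4(w=1) 3-5(w=1) 3-7(w=2)}
step 6: add edge 0-1 (w=8); MST = {0-1(w=8) 0-4(w=2) 1-6(w=3) 3-4(w=1) 3-5(w=1) 3-7(w=2)}
step 7: add edge 2-6 (w=20); MST = {0-1(w=8) 0-4(w=2) 1-6(w=3) 2-6(w=20) 3-4(w=1) 3-5(w=1) 3-7(w=2)}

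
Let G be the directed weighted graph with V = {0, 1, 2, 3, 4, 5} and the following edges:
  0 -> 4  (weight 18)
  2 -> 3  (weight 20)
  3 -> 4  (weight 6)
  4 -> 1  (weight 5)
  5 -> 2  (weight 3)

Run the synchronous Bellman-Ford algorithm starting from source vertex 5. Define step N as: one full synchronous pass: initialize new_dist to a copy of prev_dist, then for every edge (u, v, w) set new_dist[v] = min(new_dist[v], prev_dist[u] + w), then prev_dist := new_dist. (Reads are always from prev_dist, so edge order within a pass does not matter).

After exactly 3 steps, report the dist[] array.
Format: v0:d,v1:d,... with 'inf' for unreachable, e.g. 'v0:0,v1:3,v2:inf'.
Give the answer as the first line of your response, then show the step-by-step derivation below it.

v0:inf,v1:inf,v2:3,v3:23,v4:29,v5:0

step 1: dist = v0:inf,v1:inf,v2:3,v3:inf,v4:inf,v5:0
step 2: dist = v0:inf,v1:inf,v2:3,v3:23,v4:inf,v5:0
step 3: dist = v0:inf,v1:inf,v2:3,v3:23,v4:29,v5:0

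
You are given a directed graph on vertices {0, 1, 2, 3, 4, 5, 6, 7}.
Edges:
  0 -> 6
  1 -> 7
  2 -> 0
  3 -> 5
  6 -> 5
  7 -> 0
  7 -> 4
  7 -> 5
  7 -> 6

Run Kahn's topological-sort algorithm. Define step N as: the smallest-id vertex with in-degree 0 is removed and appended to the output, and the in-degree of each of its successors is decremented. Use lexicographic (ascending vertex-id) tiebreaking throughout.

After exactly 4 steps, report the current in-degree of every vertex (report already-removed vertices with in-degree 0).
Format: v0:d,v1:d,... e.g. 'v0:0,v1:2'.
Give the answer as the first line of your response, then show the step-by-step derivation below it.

v0:0,v1:0,v2:0,v3:0,v4:0,v5:1,v6:1,v7:0

step 1: output 1; order=[1]; indeg=(2,0,0,0,1,3,2,0)
step 2: output 2; order=[1,2]; indeg=(1,0,0,0,1,3,2,0)
step 3: output 3; order=[1,2,3]; indeg=(1,0,0,0,1,2,2,0)
step 4: output 7; order=[1,2,3,7]; indeg=(0,0,0,0,0,1,1,0)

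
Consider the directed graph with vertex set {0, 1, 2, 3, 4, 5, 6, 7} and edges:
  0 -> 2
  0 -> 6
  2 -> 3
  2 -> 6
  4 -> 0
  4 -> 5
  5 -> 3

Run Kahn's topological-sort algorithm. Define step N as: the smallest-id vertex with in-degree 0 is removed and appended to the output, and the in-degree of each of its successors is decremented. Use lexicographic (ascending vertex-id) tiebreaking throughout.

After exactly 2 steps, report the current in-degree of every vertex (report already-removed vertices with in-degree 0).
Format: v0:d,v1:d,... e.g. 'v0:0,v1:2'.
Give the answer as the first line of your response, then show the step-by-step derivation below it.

v0:0,v1:0,v2:1,v3:2,v4:0,v5:0,v6:2,v7:0

step 1: output 1; order=[1]; indeg=(1,0,1,2,0,1,2,0)
step 2: output 4; order=[1,4]; indeg=(0,0,1,2,0,0,2,0)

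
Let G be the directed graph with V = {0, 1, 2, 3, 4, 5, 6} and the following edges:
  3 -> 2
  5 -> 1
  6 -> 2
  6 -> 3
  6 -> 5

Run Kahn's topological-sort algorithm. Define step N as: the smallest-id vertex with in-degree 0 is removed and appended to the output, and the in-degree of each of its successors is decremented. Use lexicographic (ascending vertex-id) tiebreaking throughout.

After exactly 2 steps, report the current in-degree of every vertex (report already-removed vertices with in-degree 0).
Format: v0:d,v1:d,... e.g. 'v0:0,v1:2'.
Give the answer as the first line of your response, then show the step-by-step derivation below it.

v0:0,v1:1,v2:2,v3:1,v4:0,v5:1,v6:0

step 1: output 0; order=[0]; indeg=(0,1,2,1,0,1,0)
step 2: output 4; order=[0,4]; indeg=(0,1,2,1,0,1,0)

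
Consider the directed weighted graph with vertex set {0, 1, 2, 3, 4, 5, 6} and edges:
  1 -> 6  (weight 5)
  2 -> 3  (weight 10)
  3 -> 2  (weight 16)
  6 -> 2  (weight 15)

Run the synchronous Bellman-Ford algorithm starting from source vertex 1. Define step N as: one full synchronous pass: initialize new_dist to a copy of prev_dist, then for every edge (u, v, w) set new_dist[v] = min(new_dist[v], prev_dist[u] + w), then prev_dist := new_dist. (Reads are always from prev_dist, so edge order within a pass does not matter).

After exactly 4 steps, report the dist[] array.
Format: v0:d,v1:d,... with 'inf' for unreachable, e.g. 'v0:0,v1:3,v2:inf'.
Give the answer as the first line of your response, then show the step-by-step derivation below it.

v0:inf,v1:0,v2:20,v3:30,v4:inf,v5:inf,v6:5

step 1: dist = v0:inf,v1:0,v2:inf,v3:inf,v4:inf,v5:inf,v6:5
step 2: dist = v0:inf,v1:0,v2:20,v3:inf,v4:inf,v5:inf,v6:5
step 3: dist = v0:inf,v1:0,v2:20,v3:30,v4:inf,v5:inf,v6:5
step 4: dist = v0:inf,v1:0,v2:20,v3:30,v4:inf,v5:inf,v6:5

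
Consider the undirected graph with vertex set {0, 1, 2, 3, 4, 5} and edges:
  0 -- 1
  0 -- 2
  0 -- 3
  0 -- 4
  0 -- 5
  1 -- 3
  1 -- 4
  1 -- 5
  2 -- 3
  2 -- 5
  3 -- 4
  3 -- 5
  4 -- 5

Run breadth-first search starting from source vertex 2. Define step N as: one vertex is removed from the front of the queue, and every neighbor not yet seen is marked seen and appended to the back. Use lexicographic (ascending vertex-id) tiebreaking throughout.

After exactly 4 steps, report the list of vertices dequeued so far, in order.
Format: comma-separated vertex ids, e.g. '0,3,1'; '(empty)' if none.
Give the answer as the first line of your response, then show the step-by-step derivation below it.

2,0,3,5

step 1: dequeue 2; queue=[0,3,5]; order=2
step 2: dequeue 0; queue=[3,5,1,4]; order=2,0
step 3: dequeue 3; queue=[5,1,4]; order=2,0,3
step 4: dequeue 5; queue=[1,4]; order=2,0,3,5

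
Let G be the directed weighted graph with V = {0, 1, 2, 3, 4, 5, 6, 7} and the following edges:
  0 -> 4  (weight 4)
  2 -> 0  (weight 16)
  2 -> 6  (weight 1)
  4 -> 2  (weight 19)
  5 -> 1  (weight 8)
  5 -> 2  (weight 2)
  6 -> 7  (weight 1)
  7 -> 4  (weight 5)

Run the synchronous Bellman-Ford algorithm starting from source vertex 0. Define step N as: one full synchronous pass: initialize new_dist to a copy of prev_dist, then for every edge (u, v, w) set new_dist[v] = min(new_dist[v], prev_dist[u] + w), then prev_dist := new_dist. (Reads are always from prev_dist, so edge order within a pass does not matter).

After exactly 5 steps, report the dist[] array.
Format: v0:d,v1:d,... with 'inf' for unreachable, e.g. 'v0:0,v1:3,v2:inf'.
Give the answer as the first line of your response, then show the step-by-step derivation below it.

v0:0,v1:inf,v2:23,v3:inf,v4:4,v5:inf,v6:24,v7:25

step 1: dist = v0:0,v1:inf,v2:inf,v3:inf,v4:4,v5:inf,v6:inf,v7:inf
step 2: dist = v0:0,v1:inf,v2:23,v3:inf,v4:4,v5:inf,v6:inf,v7:inf
step 3: dist = v0:0,v1:inf,v2:23,v3:inf,v4:4,v5:inf,v6:24,v7:inf
step 4: dist = v0:0,v1:inf,v2:23,v3:inf,v4:4,v5:inf,v6:24,v7:25
step 5: dist = v0:0,v1:inf,v2:23,v3:inf,v4:4,v5:inf,v6:24,v7:25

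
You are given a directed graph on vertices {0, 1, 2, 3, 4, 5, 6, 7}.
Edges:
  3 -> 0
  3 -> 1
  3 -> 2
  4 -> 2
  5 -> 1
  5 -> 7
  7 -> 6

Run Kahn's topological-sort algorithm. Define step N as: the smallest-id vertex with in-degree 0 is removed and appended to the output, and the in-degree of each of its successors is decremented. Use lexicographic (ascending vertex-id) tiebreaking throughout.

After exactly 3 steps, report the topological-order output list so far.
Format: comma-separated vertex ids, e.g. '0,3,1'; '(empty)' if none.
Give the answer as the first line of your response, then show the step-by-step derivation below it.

3,0,4

step 1: output 3; order=[3]; indeg=(0,1,1,0,0,0,1,1)
step 2: output 0; order=[3,0]; indeg=(0,1,1,0,0,0,1,1)
step 3: output 4; order=[3,0,4]; indeg=(0,1,0,0,0,0,1,1)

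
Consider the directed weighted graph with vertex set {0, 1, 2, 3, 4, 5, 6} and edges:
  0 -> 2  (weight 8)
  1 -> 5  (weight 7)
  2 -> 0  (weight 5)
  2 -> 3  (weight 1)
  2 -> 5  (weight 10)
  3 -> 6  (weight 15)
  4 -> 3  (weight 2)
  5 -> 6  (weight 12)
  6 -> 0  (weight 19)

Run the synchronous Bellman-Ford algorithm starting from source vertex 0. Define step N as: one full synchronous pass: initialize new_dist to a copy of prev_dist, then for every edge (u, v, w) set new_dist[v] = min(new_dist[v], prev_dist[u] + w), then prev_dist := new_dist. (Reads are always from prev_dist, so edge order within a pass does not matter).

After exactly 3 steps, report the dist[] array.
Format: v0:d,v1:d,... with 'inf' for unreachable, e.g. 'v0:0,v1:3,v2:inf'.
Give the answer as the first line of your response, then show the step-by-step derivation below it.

v0:0,v1:inf,v2:8,v3:9,v4:inf,v5:18,v6:24

step 1: dist = v0:0,v1:inf,v2:8,v3:inf,v4:inf,v5:inf,v6:inf
step 2: dist = v0:0,v1:inf,v2:8,v3:9,v4:inf,v5:18,v6:inf
step 3: dist = v0:0,v1:inf,v2:8,v3:9,v4:inf,v5:18,v6:24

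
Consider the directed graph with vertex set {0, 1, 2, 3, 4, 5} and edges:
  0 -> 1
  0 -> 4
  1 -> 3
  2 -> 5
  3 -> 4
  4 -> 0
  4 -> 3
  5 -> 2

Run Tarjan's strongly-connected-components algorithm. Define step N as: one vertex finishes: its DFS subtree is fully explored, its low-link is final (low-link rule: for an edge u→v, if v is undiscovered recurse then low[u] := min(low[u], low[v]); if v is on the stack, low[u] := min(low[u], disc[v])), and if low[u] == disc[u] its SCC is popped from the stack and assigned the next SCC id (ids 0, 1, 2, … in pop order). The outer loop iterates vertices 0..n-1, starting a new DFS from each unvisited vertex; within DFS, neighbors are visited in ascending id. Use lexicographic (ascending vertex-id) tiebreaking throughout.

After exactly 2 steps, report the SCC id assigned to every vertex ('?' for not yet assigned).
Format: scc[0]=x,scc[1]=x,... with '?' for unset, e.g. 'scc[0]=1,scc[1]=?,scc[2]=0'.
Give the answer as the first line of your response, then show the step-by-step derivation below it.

scc[0]=?,scc[1]=?,scc[2]=?,scc[3]=?,scc[4]=?,scc[5]=?

step 1: low=(low[0]=0,low[1]=1,low[2]=?,low[3]=2,low[4]=0,low[5]=?); scc=(scc[0]=?,scc[1]=?,scc[2]=?,scc[3]=?,scc[4]=?,scc[5]=?)
step 2: low=(low[0]=0,low[1]=1,low[2]=?,low[3]=0,low[4]=0,low[5]=?); scc=(scc[0]=?,scc[1]=?,scc[2]=?,scc[3]=?,scc[4]=?,scc[5]=?)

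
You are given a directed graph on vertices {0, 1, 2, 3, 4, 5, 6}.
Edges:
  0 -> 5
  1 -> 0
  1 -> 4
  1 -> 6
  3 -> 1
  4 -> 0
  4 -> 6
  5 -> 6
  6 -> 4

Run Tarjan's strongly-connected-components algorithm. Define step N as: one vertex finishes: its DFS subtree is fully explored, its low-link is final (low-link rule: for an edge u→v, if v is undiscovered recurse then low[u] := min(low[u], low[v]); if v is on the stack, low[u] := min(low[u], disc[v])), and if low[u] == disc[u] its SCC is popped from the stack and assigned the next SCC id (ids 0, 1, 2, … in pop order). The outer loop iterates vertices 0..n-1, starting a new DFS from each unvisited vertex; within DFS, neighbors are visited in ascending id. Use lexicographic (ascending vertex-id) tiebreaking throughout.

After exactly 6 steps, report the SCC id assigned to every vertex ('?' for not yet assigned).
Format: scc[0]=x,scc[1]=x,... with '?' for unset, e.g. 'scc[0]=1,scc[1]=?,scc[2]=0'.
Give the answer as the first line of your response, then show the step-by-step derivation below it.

scc[0]=0,scc[1]=1,scc[2]=2,scc[3]=?,scc[4]=0,scc[5]=0,scc[6]=0

step 1: low=(low[0]=0,low[1]=?,low[2]=?,low[3]=?,low[4]=0,low[5]=1,low[6]=2); scc=(scc[0]=?,scc[1]=?,scc[2]=?,scc[3]=?,scc[4]=?,scc[5]=?,scc[6]=?)
step 2: low=(low[0]=0,low[1]=?,low[2]=?,low[3]=?,low[4]=0,low[5]=1,low[6]=0); scc=(scc[0]=?,scc[1]=?,scc[2]=?,scc[3]=?,scc[4]=?,scc[5]=?,scc[6]=?)
step 3: low=(low[0]=0,low[1]=?,low[2]=?,low[3]=?,low[4]=0,low[5]=0,low[6]=0); scc=(scc[0]=?,scc[1]=?,scc[2]=?,scc[3]=?,scc[4]=?,scc[5]=?,scc[6]=?)
step 4: low=(low[0]=0,low[1]=?,low[2]=?,low[3]=?,low[4]=0,low[5]=0,low[6]=0); scc=(scc[0]=0,scc[1]=?,scc[2]=?,scc[3]=?,scc[4]=0,scc[5]=0,scc[6]=0)
step 5: low=(low[0]=0,low[1]=4,low[2]=?,low[3]=?,low[4]=0,low[5]=0,low[6]=0); scc=(scc[0]=0,scc[1]=1,scc[2]=?,scc[3]=?,scc[4]=0,scc[5]=0,scc[6]=0)
step 6: low=(low[0]=0,low[1]=4,low[2]=5,low[3]=?,low[4]=0,low[5]=0,low[6]=0); scc=(scc[0]=0,scc[1]=1,scc[2]=2,scc[3]=?,scc[4]=0,scc[5]=0,scc[6]=0)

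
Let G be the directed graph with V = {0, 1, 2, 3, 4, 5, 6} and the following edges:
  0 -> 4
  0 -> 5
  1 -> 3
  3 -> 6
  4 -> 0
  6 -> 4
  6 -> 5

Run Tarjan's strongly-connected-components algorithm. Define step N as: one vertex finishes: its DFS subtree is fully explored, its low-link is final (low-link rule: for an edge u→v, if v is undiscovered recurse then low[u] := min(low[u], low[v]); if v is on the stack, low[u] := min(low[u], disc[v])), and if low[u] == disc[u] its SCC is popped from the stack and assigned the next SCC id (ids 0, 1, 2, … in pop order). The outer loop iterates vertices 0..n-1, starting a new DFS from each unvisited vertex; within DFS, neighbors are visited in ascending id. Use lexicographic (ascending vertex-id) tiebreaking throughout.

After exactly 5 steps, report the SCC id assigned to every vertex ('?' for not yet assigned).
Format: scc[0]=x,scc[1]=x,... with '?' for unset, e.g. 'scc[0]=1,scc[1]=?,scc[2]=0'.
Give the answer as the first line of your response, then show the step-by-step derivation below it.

scc[0]=1,scc[1]=?,scc[2]=?,scc[3]=3,scc[4]=1,scc[5]=0,scc[6]=2

step 1: low=(low[0]=0,low[1]=?,low[2]=?,low[3]=?,low[4]=0,low[5]=?,low[6]=?); scc=(scc[0]=?,scc[1]=?,scc[2]=?,scc[3]=?,scc[4]=?,scc[5]=?,scc[6]=?)
step 2: low=(low[0]=0,low[1]=?,low[2]=?,low[3]=?,low[4]=0,low[5]=2,low[6]=?); scc=(scc[0]=?,scc[1]=?,scc[2]=?,scc[3]=?,scc[4]=?,scc[5]=0,scc[6]=?)
step 3: low=(low[0]=0,low[1]=?,low[2]=?,low[3]=?,low[4]=0,low[5]=2,low[6]=?); scc=(scc[0]=1,scc[1]=?,scc[2]=?,scc[3]=?,scc[4]=1,scc[5]=0,scc[6]=?)
step 4: low=(low[0]=0,low[1]=3,low[2]=?,low[3]=4,low[4]=0,low[5]=2,low[6]=5); scc=(scc[0]=1,scc[1]=?,scc[2]=?,scc[3]=?,scc[4]=1,scc[5]=0,scc[6]=2)
step 5: low=(low[0]=0,low[1]=3,low[2]=?,low[3]=4,low[4]=0,low[5]=2,low[6]=5); scc=(scc[0]=1,scc[1]=?,scc[2]=?,scc[3]=3,scc[4]=1,scc[5]=0,scc[6]=2)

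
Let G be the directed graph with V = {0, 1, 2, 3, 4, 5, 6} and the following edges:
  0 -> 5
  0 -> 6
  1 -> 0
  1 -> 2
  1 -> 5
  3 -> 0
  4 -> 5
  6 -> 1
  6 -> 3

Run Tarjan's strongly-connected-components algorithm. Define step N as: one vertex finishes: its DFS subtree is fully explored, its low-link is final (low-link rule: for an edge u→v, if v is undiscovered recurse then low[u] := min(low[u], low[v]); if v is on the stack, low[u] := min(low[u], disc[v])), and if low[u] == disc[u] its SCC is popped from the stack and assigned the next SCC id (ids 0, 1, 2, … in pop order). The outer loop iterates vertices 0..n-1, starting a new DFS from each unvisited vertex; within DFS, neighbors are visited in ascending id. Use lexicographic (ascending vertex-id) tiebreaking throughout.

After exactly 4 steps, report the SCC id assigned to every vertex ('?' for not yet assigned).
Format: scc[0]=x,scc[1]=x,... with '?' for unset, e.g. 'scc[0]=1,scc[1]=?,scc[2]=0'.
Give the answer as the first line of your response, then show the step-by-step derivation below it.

scc[0]=?,scc[1]=?,scc[2]=1,scc[3]=?,scc[4]=?,scc[5]=0,scc[6]=?

step 1: low=(low[0]=0,low[1]=?,low[2]=?,low[3]=?,low[4]=?,low[5]=1,low[6]=?); scc=(scc[0]=?,scc[1]=?,scc[2]=?,scc[3]=?,scc[4]=?,scc[5]=0,scc[6]=?)
step 2: low=(low[0]=0,low[1]=0,low[2]=4,low[3]=?,low[4]=?,low[5]=1,low[6]=2); scc=(scc[0]=?,scc[1]=?,scc[2]=1,scc[3]=?,scc[4]=?,scc[5]=0,scc[6]=?)
step 3: low=(low[0]=0,low[1]=0,low[2]=4,low[3]=?,low[4]=?,low[5]=1,low[6]=2); scc=(scc[0]=?,scc[1]=?,scc[2]=1,scc[3]=?,scc[4]=?,scc[5]=0,scc[6]=?)
step 4: low=(low[0]=0,low[1]=0,low[2]=4,low[3]=0,low[4]=?,low[5]=1,low[6]=0); scc=(scc[0]=?,scc[1]=?,scc[2]=1,scc[3]=?,scc[4]=?,scc[5]=0,scc[6]=?)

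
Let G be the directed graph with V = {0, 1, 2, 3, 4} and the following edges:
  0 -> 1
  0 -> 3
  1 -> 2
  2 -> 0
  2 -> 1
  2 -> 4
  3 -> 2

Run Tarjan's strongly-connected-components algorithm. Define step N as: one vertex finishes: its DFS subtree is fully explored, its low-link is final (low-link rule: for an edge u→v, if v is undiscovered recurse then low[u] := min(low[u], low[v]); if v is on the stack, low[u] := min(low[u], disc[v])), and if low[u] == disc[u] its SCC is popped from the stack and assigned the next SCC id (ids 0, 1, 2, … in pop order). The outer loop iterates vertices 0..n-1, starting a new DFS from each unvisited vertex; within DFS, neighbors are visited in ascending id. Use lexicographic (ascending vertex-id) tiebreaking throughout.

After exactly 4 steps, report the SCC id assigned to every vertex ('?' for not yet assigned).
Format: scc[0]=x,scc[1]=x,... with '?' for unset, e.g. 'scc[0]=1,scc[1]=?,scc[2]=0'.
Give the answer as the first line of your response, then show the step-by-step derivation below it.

scc[0]=?,scc[1]=?,scc[2]=?,scc[3]=?,scc[4]=0

step 1: low=(low[0]=0,low[1]=1,low[2]=0,low[3]=?,low[4]=3); scc=(scc[0]=?,scc[1]=?,scc[2]=?,scc[3]=?,scc[4]=0)
step 2: low=(low[0]=0,low[1]=1,low[2]=0,low[3]=?,low[4]=3); scc=(scc[0]=?,scc[1]=?,scc[2]=?,scc[3]=?,scc[4]=0)
step 3: low=(low[0]=0,low[1]=0,low[2]=0,low[3]=?,low[4]=3); scc=(scc[0]=?,scc[1]=?,scc[2]=?,scc[3]=?,scc[4]=0)
step 4: low=(low[0]=0,low[1]=0,low[2]=0,low[3]=2,low[4]=3); scc=(scc[0]=?,scc[1]=?,scc[2]=?,scc[3]=?,scc[4]=0)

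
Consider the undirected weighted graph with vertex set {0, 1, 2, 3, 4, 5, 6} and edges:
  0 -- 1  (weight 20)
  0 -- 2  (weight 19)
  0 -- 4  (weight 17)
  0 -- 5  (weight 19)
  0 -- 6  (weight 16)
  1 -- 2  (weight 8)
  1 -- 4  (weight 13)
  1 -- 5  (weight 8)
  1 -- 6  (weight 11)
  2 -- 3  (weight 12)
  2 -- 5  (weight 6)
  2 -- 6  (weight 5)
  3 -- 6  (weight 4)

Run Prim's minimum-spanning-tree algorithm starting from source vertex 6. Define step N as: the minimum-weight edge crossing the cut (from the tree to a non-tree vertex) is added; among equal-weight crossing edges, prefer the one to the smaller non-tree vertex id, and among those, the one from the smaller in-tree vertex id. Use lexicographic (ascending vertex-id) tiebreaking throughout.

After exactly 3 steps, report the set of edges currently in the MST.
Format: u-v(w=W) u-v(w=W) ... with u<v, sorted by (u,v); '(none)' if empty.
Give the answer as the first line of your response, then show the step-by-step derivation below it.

2-5(w=6) 2-6(w=5) 3-6(w=4)

step 1: add edge 3-6 (w=4); MST = {3-6(w=4)}
step 2: add edge 2-6 (w=5); MST = {2-6(w=5) 3-6(w=4)}
step 3: add edge 2-5 (w=6); MST = {2-5(w=6) 2-6(w=5) 3-6(w=4)}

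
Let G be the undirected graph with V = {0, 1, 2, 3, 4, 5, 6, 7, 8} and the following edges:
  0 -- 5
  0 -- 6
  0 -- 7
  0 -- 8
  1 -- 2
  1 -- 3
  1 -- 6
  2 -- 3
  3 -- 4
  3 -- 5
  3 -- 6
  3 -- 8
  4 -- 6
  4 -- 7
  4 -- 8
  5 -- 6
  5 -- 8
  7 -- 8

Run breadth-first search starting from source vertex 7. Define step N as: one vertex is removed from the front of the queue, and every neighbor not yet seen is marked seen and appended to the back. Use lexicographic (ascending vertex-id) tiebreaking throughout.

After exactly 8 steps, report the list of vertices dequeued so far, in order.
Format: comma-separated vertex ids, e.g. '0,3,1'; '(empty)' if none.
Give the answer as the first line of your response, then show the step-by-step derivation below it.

7,0,4,8,5,6,3,1

step 1: dequeue 7; queue=[0,4,8]; order=7
step 2: dequeue 0; queue=[4,8,5,6]; order=7,0
step 3: dequeue 4; queue=[8,5,6,3]; order=7,0,4
step 4: dequeue 8; queue=[5,6,3]; order=7,0,4,8
step 5: dequeue 5; queue=[6,3]; order=7,0,4,8,5
step 6: dequeue 6; queue=[3,1]; order=7,0,4,8,5,6
step 7: dequeue 3; queue=[1,2]; order=7,0,4,8,5,6,3
step 8: dequeue 1; queue=[2]; order=7,0,4,8,5,6,3,1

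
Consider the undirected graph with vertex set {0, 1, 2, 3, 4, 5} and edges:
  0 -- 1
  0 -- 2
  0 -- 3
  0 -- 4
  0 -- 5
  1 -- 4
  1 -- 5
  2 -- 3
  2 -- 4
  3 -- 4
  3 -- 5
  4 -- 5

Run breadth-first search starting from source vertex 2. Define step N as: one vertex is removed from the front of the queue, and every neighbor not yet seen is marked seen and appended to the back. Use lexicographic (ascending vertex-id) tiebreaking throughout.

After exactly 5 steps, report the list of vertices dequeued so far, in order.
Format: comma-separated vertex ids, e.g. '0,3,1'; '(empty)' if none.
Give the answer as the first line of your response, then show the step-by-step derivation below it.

2,0,3,4,1

step 1: dequeue 2; queue=[0,3,4]; order=2
step 2: dequeue 0; queue=[3,4,1,5]; order=2,0
step 3: dequeue 3; queue=[4,1,5]; order=2,0,3
step 4: dequeue 4; queue=[1,5]; order=2,0,3,4
step 5: dequeue 1; queue=[5]; order=2,0,3,4,1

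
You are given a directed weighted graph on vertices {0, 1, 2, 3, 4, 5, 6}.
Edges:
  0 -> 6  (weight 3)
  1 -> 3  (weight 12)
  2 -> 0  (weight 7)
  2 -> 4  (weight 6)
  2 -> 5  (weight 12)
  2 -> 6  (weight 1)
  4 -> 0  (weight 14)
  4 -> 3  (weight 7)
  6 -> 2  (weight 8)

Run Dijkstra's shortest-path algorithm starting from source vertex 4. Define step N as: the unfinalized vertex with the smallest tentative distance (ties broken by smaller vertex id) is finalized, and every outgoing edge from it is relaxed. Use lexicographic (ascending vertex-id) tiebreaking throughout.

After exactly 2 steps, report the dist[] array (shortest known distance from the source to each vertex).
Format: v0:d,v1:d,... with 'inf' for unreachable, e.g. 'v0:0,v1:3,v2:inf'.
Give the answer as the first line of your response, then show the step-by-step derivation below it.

v0:14,v1:inf,v2:inf,v3:7,v4:0,v5:inf,v6:inf

step 1: dist = v0:14,v1:inf,v2:inf,v3:7,v4:0,v5:inf,v6:inf
step 2: dist = v0:14,v1:inf,v2:inf,v3:7,v4:0,v5:inf,v6:inf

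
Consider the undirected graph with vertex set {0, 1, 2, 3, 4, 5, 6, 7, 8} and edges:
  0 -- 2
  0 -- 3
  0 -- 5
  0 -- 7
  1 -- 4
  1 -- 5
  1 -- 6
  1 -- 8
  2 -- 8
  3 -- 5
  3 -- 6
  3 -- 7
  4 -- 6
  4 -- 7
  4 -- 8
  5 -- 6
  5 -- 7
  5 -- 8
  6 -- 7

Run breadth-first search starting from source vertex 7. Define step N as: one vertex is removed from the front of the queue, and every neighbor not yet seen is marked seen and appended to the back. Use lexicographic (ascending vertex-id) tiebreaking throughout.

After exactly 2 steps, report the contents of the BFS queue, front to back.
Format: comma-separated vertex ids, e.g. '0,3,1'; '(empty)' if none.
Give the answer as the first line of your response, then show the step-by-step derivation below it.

3,4,5,6,2

step 1: dequeue 7; queue=[0,3,4,5,6]; order=7
step 2: dequeue 0; queue=[3,4,5,6,2]; order=7,0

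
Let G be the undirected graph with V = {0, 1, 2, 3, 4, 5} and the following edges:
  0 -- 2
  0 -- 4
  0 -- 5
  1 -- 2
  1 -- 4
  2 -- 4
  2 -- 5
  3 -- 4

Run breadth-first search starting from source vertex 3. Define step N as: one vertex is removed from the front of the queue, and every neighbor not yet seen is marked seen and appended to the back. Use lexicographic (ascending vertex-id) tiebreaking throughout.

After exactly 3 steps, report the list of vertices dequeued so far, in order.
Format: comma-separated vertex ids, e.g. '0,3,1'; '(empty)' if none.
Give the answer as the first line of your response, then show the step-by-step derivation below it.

3,4,0

step 1: dequeue 3; queue=[4]; order=3
step 2: dequeue 4; queue=[0,1,2]; order=3,4
step 3: dequeue 0; queue=[1,2,5]; order=3,4,0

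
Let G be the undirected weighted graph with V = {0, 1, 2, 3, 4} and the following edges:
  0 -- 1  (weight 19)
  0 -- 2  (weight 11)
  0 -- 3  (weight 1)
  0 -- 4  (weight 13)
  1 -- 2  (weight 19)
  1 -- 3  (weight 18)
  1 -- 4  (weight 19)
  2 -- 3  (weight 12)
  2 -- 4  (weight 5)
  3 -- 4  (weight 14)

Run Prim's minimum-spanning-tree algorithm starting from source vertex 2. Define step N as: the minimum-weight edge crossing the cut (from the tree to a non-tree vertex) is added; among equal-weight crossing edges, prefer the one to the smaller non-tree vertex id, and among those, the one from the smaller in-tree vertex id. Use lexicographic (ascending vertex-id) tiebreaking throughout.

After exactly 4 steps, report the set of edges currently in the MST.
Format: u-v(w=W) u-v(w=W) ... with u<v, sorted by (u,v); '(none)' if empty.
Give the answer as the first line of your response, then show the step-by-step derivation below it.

0-2(w=11) 0-3(w=1) 1-3(w=18) 2-4(w=5)

step 1: add edge 2-4 (w=5); MST = {2-4(w=5)}
step 2: add edge 0-2 (w=11); MST = {0-2(w=11) 2-4(w=5)}
step 3: add edge 0-3 (w=1); MST = {0-2(w=11) 0-3(w=1) 2-4(w=5)}
step 4: add edge 1-3 (w=18); MST = {0-2(w=11) 0-3(w=1) 1-3(w=18) 2-4(w=5)}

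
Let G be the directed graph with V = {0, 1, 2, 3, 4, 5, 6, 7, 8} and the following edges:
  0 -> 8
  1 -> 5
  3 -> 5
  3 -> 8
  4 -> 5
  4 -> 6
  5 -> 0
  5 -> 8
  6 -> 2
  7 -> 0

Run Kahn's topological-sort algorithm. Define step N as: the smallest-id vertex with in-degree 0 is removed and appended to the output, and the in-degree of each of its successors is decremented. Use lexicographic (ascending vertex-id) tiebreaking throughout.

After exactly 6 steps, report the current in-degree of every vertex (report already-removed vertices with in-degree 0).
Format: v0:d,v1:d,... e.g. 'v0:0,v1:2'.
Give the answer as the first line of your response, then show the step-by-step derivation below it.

v0:1,v1:0,v2:0,v3:0,v4:0,v5:0,v6:0,v7:0,v8:1

step 1: output 1; order=[1]; indeg=(2,0,1,0,0,2,1,0,3)
step 2: output 3; order=[1,3]; indeg=(2,0,1,0,0,1,1,0,2)
step 3: output 4; order=[1,3,4]; indeg=(2,0,1,0,0,0,0,0,2)
step 4: output 5; order=[1,3,4,5]; indeg=(1,0,1,0,0,0,0,0,1)
step 5: output 6; order=[1,3,4,5,6]; indeg=(1,0,0,0,0,0,0,0,1)
step 6: output 2; order=[1,3,4,5,6,2]; indeg=(1,0,0,0,0,0,0,0,1)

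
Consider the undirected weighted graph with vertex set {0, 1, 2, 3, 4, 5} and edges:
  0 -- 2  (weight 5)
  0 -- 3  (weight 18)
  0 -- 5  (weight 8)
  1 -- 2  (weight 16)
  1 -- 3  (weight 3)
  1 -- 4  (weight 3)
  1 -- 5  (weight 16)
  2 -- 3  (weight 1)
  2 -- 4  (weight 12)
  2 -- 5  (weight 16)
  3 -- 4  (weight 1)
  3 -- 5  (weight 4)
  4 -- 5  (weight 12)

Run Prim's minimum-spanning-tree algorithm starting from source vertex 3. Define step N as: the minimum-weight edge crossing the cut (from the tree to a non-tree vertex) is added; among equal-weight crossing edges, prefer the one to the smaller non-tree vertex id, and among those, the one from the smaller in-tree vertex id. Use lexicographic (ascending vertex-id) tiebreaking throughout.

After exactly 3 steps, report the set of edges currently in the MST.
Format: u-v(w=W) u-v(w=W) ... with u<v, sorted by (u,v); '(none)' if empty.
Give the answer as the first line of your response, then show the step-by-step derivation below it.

1-3(w=3) 2-3(w=1) 3-4(w=1)

step 1: add edge 2-3 (w=1); MST = {2-3(w=1)}
step 2: add edge 3-4 (w=1); MST = {2-3(w=1) 3-4(w=1)}
step 3: add edge 1-3 (w=3); MST = {1-3(w=3) 2-3(w=1) 3-4(w=1)}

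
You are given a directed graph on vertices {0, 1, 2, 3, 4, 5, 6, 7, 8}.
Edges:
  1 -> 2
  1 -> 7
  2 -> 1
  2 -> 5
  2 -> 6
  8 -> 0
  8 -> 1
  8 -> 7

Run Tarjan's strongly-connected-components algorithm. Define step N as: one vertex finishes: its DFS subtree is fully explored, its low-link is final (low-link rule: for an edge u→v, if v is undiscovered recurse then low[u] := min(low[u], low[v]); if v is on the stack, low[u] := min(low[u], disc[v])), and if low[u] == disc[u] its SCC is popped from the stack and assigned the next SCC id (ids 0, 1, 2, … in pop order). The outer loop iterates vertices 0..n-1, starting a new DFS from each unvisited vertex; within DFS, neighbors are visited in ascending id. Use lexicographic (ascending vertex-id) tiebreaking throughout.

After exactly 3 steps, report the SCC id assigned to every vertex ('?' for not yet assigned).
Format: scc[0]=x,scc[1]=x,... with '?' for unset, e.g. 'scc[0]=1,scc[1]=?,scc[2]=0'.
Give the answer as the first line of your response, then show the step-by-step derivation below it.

scc[0]=0,scc[1]=?,scc[2]=?,scc[3]=?,scc[4]=?,scc[5]=1,scc[6]=2,scc[7]=?,scc[8]=?

step 1: low=(low[0]=0,low[1]=?,low[2]=?,low[3]=?,low[4]=?,low[5]=?,low[6]=?,low[7]=?,low[8]=?); scc=(scc[0]=0,scc[1]=?,scc[2]=?,scc[3]=?,scc[4]=?,scc[5]=?,scc[6]=?,scc[7]=?,scc[8]=?)
step 2: low=(low[0]=0,low[1]=1,low[2]=1,low[3]=?,low[4]=?,low[5]=3,low[6]=?,low[7]=?,low[8]=?); scc=(scc[0]=0,scc[1]=?,scc[2]=?,scc[3]=?,scc[4]=?,scc[5]=1,scc[6]=?,scc[7]=?,scc[8]=?)
step 3: low=(low[0]=0,low[1]=1,low[2]=1,low[3]=?,low[4]=?,low[5]=3,low[6]=4,low[7]=?,low[8]=?); scc=(scc[0]=0,scc[1]=?,scc[2]=?,scc[3]=?,scc[4]=?,scc[5]=1,scc[6]=2,scc[7]=?,scc[8]=?)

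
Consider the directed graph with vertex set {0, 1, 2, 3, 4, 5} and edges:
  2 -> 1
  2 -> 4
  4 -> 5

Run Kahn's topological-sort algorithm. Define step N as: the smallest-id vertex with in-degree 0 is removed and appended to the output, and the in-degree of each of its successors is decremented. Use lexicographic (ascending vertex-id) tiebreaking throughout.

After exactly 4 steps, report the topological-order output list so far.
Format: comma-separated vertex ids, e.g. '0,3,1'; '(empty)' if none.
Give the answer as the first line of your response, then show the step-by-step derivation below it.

0,2,1,3

step 1: output 0; order=[0]; indeg=(0,1,0,0,1,1)
step 2: output 2; order=[0,2]; indeg=(0,0,0,0,0,1)
step 3: output 1; order=[0,2,1]; indeg=(0,0,0,0,0,1)
step 4: output 3; order=[0,2,1,3]; indeg=(0,0,0,0,0,1)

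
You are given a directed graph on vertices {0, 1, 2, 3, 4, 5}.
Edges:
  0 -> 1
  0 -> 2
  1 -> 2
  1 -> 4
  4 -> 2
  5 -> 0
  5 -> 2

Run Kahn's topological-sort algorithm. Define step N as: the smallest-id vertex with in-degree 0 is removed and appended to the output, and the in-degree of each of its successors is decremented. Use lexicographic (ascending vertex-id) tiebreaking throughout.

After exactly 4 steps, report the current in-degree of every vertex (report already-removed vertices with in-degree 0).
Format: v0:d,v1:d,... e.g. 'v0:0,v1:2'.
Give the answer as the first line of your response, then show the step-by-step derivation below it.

v0:0,v1:0,v2:1,v3:0,v4:0,v5:0

step 1: output 3; order=[3]; indeg=(1,1,4,0,1,0)
step 2: output 5; order=[3,5]; indeg=(0,1,3,0,1,0)
step 3: output 0; order=[3,5,0]; indeg=(0,0,2,0,1,0)
step 4: output 1; order=[3,5,0,1]; indeg=(0,0,1,0,0,0)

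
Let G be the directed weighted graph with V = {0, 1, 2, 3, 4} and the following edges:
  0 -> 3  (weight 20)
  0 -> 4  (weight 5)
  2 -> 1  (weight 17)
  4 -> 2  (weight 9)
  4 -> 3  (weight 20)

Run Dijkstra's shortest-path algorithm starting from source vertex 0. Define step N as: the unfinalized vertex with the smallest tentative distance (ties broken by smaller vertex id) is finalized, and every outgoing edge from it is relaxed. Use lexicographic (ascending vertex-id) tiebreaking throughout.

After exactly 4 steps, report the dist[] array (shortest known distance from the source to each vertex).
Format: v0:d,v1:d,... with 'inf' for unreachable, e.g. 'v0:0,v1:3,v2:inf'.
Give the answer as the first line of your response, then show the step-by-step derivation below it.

v0:0,v1:31,v2:14,v3:20,v4:5

step 1: dist = v0:0,v1:inf,v2:inf,v3:20,v4:5
step 2: dist = v0:0,v1:inf,v2:14,v3:20,v4:5
step 3: dist = v0:0,v1:31,v2:14,v3:20,v4:5
step 4: dist = v0:0,v1:31,v2:14,v3:20,v4:5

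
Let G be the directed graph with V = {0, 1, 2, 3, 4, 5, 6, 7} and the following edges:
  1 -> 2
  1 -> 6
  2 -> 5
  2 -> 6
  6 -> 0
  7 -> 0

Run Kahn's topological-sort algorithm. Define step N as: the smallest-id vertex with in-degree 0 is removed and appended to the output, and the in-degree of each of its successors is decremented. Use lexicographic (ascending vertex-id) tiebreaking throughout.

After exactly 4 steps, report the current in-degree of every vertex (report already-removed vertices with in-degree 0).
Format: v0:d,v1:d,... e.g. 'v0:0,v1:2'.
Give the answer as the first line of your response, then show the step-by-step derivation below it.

v0:2,v1:0,v2:0,v3:0,v4:0,v5:0,v6:0,v7:0

step 1: output 1; order=[1]; indeg=(2,0,0,0,0,1,1,0)
step 2: output 2; order=[1,2]; indeg=(2,0,0,0,0,0,0,0)
step 3: output 3; order=[1,2,3]; indeg=(2,0,0,0,0,0,0,0)
step 4: output 4; order=[1,2,3,4]; indeg=(2,0,0,0,0,0,0,0)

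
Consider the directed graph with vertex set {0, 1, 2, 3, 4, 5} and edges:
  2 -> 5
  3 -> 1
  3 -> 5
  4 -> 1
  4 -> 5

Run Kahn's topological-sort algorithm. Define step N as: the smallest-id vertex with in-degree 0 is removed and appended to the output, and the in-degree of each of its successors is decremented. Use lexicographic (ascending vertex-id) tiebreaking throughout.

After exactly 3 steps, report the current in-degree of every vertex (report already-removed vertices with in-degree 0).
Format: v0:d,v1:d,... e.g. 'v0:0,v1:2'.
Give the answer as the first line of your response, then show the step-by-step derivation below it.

v0:0,v1:1,v2:0,v3:0,v4:0,v5:1

step 1: output 0; order=[0]; indeg=(0,2,0,0,0,3)
step 2: output 2; order=[0,2]; indeg=(0,2,0,0,0,2)
step 3: output 3; order=[0,2,3]; indeg=(0,1,0,0,0,1)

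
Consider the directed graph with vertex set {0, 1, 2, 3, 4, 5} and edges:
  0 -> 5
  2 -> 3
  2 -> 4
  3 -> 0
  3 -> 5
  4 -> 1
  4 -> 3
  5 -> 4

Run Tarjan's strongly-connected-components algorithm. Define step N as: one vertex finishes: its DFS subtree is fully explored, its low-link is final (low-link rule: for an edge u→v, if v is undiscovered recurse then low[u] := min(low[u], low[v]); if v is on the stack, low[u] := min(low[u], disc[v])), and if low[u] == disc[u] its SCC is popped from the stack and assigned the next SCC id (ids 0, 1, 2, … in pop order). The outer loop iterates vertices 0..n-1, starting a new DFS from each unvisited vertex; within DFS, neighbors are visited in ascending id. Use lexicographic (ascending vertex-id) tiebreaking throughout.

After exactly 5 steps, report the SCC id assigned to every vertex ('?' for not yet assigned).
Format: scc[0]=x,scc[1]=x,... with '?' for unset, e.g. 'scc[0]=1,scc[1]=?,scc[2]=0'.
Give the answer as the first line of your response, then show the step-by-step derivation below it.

scc[0]=1,scc[1]=0,scc[2]=?,scc[3]=1,scc[4]=1,scc[5]=1

step 1: low=(low[0]=0,low[1]=3,low[2]=?,low[3]=?,low[4]=2,low[5]=1); scc=(scc[0]=?,scc[1]=0,scc[2]=?,scc[3]=?,scc[4]=?,scc[5]=?)
step 2: low=(low[0]=0,low[1]=3,low[2]=?,low[3]=0,low[4]=2,low[5]=1); scc=(scc[0]=?,scc[1]=0,scc[2]=?,scc[3]=?,scc[4]=?,scc[5]=?)
step 3: low=(low[0]=0,low[1]=3,low[2]=?,low[3]=0,low[4]=0,low[5]=1); scc=(scc[0]=?,scc[1]=0,scc[2]=?,scc[3]=?,scc[4]=?,scc[5]=?)
step 4: low=(low[0]=0,low[1]=3,low[2]=?,low[3]=0,low[4]=0,low[5]=0); scc=(scc[0]=?,scc[1]=0,scc[2]=?,scc[3]=?,scc[4]=?,scc[5]=?)
step 5: low=(low[0]=0,low[1]=3,low[2]=?,low[3]=0,low[4]=0,low[5]=0); scc=(scc[0]=1,scc[1]=0,scc[2]=?,scc[3]=1,scc[4]=1,scc[5]=1)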